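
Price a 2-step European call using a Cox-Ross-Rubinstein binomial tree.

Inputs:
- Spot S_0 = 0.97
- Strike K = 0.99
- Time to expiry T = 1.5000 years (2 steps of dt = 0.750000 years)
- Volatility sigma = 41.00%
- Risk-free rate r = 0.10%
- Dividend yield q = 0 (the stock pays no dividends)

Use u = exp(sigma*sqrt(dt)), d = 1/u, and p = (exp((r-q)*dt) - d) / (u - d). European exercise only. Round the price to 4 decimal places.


Answer: Price = V(0,0) = 0.1676

Derivation:
dt = T/N = 0.750000
u = exp(sigma*sqrt(dt)) = 1.426281; d = 1/u = 0.701124
p = (exp((r-q)*dt) - d) / (u - d) = 0.413188
Discount per step: exp(-r*dt) = 0.999250
Stock lattice S(k, i) with i counting down-moves:
  k=0: S(0,0) = 0.9700
  k=1: S(1,0) = 1.3835; S(1,1) = 0.6801
  k=2: S(2,0) = 1.9732; S(2,1) = 0.9700; S(2,2) = 0.4768
Terminal payoffs V(N, i) = max(S_T - K, 0):
  V(2,0) = 0.983249; V(2,1) = 0.000000; V(2,2) = 0.000000
Backward induction: V(k, i) = exp(-r*dt) * [p * V(k+1, i) + (1-p) * V(k+1, i+1)].
  V(1,0) = exp(-r*dt) * [p*0.983249 + (1-p)*0.000000] = 0.405962
  V(1,1) = exp(-r*dt) * [p*0.000000 + (1-p)*0.000000] = 0.000000
  V(0,0) = exp(-r*dt) * [p*0.405962 + (1-p)*0.000000] = 0.167613


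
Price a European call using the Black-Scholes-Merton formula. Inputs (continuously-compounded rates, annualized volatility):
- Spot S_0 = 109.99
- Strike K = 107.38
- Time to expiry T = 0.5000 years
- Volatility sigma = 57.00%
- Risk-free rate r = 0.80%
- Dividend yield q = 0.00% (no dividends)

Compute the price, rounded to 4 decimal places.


Answer: Price = 18.8847

Derivation:
d1 = (ln(S/K) + (r - q + 0.5*sigma^2) * T) / (sigma * sqrt(T)) = 0.27103405
d2 = d1 - sigma * sqrt(T) = -0.13201682
exp(-rT) = 0.99600799; exp(-qT) = 1.00000000
C = S_0 * exp(-qT) * N(d1) - K * exp(-rT) * N(d2)
N(d1) = 0.60681758; N(d2) = 0.44748549
C = 109.9900 * 1.00000000 * 0.60681758 - 107.3800 * 0.99600799 * 0.44748549 = 18.8847


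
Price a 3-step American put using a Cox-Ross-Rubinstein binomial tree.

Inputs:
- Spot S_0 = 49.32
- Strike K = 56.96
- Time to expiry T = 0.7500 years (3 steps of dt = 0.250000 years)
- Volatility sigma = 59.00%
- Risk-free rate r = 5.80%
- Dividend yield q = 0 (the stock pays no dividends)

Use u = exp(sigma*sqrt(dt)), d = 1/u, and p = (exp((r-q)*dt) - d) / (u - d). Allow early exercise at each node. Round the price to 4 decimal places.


Answer: Price = V(0,0) = 13.9337

Derivation:
dt = T/N = 0.250000
u = exp(sigma*sqrt(dt)) = 1.343126; d = 1/u = 0.744532
p = (exp((r-q)*dt) - d) / (u - d) = 0.451180
Discount per step: exp(-r*dt) = 0.985605
Stock lattice S(k, i) with i counting down-moves:
  k=0: S(0,0) = 49.3200
  k=1: S(1,0) = 66.2430; S(1,1) = 36.7203
  k=2: S(2,0) = 88.9727; S(2,1) = 49.3200; S(2,2) = 27.3394
  k=3: S(3,0) = 119.5016; S(3,1) = 66.2430; S(3,2) = 36.7203; S(3,3) = 20.3551
Terminal payoffs V(N, i) = max(K - S_T, 0):
  V(3,0) = 0.000000; V(3,1) = 0.000000; V(3,2) = 20.239702; V(3,3) = 36.604937
Backward induction: V(k, i) = exp(-r*dt) * [p * V(k+1, i) + (1-p) * V(k+1, i+1)]; then take max(V_cont, immediate exercise) for American.
  V(2,0) = exp(-r*dt) * [p*0.000000 + (1-p)*0.000000] = 0.000000; exercise = 0.000000; V(2,0) = max -> 0.000000
  V(2,1) = exp(-r*dt) * [p*0.000000 + (1-p)*20.239702] = 10.948048; exercise = 7.640000; V(2,1) = max -> 10.948048
  V(2,2) = exp(-r*dt) * [p*20.239702 + (1-p)*36.604937] = 28.800617; exercise = 29.620578; V(2,2) = max -> 29.620578
  V(1,0) = exp(-r*dt) * [p*0.000000 + (1-p)*10.948048] = 5.922012; exercise = 0.000000; V(1,0) = max -> 5.922012
  V(1,1) = exp(-r*dt) * [p*10.948048 + (1-p)*29.620578] = 20.890781; exercise = 20.239702; V(1,1) = max -> 20.890781
  V(0,0) = exp(-r*dt) * [p*5.922012 + (1-p)*20.890781] = 13.933660; exercise = 7.640000; V(0,0) = max -> 13.933660


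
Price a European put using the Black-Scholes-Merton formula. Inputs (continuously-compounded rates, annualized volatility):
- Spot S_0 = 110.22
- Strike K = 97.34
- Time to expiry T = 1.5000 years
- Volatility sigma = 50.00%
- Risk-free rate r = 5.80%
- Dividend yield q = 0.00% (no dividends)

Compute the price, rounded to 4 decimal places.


d1 = (ln(S/K) + (r - q + 0.5*sigma^2) * T) / (sigma * sqrt(T)) = 0.65118601
d2 = d1 - sigma * sqrt(T) = 0.03881358
exp(-rT) = 0.91667710; exp(-qT) = 1.00000000
P = K * exp(-rT) * N(-d2) - S_0 * exp(-qT) * N(-d1)
N(-d1) = 0.25746321; N(-d2) = 0.48451951
P = 97.3400 * 0.91667710 * 0.48451951 - 110.2200 * 1.00000000 * 0.25746321 = 14.8558

Answer: Price = 14.8558


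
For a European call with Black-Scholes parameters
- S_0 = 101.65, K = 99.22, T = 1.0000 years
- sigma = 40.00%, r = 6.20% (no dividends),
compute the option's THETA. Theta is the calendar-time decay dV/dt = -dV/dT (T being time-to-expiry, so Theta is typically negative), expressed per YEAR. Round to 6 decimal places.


d1 = 0.4154898330; d2 = 0.0154898330
phi(d1) = 0.3659515125; exp(-qT) = 1.0000000000; exp(-rT) = 0.9398828868
Theta = -S*exp(-qT)*phi(d1)*sigma/(2*sqrt(T)) - r*K*exp(-rT)*N(d2) + q*S*exp(-qT)*N(d1)
N(d1) = 0.6611083218; N(d2) = 0.5061793022; sqrt(T) = 1.0000000000
Term 1 = -101.6500 * 1.0000000000 * 0.3659515125 * 0.4000 / (2 * 1.0000000000) = -7.4397942491
Term 2 = -0.0620 * 99.2200 * 0.9398828868 * 0.5061793022 = -2.9266382011
Term 3 = 0 (no dividend yield, q = 0)
Theta = -7.4397942491 + (-2.9266382011) + (0.0000000000) = -10.366432

Answer: Theta = -10.366432


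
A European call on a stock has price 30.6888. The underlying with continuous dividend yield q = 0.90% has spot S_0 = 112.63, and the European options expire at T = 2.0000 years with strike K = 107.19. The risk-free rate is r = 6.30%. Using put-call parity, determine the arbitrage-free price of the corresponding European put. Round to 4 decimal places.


Put-call parity: C - P = S_0 * exp(-qT) - K * exp(-rT).
S_0 * exp(-qT) = 112.6300 * 0.98216103 = 110.62079707
K * exp(-rT) = 107.1900 * 0.88161485 = 94.50029543
P = C - S*exp(-qT) + K*exp(-rT)
P = 30.6888 - 110.62079707 + 94.50029543 = 14.5683

Answer: Put price = 14.5683


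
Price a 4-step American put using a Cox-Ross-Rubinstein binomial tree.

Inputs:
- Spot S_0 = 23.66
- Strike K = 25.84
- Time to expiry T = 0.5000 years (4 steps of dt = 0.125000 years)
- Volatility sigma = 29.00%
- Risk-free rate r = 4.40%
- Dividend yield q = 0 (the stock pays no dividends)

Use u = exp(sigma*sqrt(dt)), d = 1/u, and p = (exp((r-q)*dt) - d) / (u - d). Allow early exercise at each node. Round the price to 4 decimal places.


Answer: Price = V(0,0) = 3.1158

Derivation:
dt = T/N = 0.125000
u = exp(sigma*sqrt(dt)) = 1.107971; d = 1/u = 0.902551
p = (exp((r-q)*dt) - d) / (u - d) = 0.501238
Discount per step: exp(-r*dt) = 0.994515
Stock lattice S(k, i) with i counting down-moves:
  k=0: S(0,0) = 23.6600
  k=1: S(1,0) = 26.2146; S(1,1) = 21.3543
  k=2: S(2,0) = 29.0450; S(2,1) = 23.6600; S(2,2) = 19.2734
  k=3: S(3,0) = 32.1810; S(3,1) = 26.2146; S(3,2) = 21.3543; S(3,3) = 17.3952
  k=4: S(4,0) = 35.6557; S(4,1) = 29.0450; S(4,2) = 23.6600; S(4,3) = 19.2734; S(4,4) = 15.7001
Terminal payoffs V(N, i) = max(K - S_T, 0):
  V(4,0) = 0.000000; V(4,1) = 0.000000; V(4,2) = 2.180000; V(4,3) = 6.566620; V(4,4) = 10.139950
Backward induction: V(k, i) = exp(-r*dt) * [p * V(k+1, i) + (1-p) * V(k+1, i+1)]; then take max(V_cont, immediate exercise) for American.
  V(3,0) = exp(-r*dt) * [p*0.000000 + (1-p)*0.000000] = 0.000000; exercise = 0.000000; V(3,0) = max -> 0.000000
  V(3,1) = exp(-r*dt) * [p*0.000000 + (1-p)*2.180000] = 1.081338; exercise = 0.000000; V(3,1) = max -> 1.081338
  V(3,2) = exp(-r*dt) * [p*2.180000 + (1-p)*6.566620] = 4.343922; exercise = 4.485652; V(3,2) = max -> 4.485652
  V(3,3) = exp(-r*dt) * [p*6.566620 + (1-p)*10.139950] = 8.303068; exercise = 8.444798; V(3,3) = max -> 8.444798
  V(2,0) = exp(-r*dt) * [p*0.000000 + (1-p)*1.081338] = 0.536372; exercise = 0.000000; V(2,0) = max -> 0.536372
  V(2,1) = exp(-r*dt) * [p*1.081338 + (1-p)*4.485652] = 2.764036; exercise = 2.180000; V(2,1) = max -> 2.764036
  V(2,2) = exp(-r*dt) * [p*4.485652 + (1-p)*8.444798] = 6.424890; exercise = 6.566620; V(2,2) = max -> 6.566620
  V(1,0) = exp(-r*dt) * [p*0.536372 + (1-p)*2.764036] = 1.638410; exercise = 0.000000; V(1,0) = max -> 1.638410
  V(1,1) = exp(-r*dt) * [p*2.764036 + (1-p)*6.566620] = 4.635058; exercise = 4.485652; V(1,1) = max -> 4.635058
  V(0,0) = exp(-r*dt) * [p*1.638410 + (1-p)*4.635058] = 3.115840; exercise = 2.180000; V(0,0) = max -> 3.115840


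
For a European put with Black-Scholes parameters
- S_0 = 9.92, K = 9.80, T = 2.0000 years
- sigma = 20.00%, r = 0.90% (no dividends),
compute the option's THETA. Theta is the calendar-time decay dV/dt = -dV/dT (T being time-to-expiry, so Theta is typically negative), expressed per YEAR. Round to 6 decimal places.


d1 = 0.2480903079; d2 = -0.0347524046
phi(d1) = 0.3868520597; exp(-qT) = 1.0000000000; exp(-rT) = 0.9821610324
Theta = -S*exp(-qT)*phi(d1)*sigma/(2*sqrt(T)) + r*K*exp(-rT)*N(-d2) - q*S*exp(-qT)*N(-d1)
N(-d1) = 0.4020322672; N(-d2) = 0.5138614133; sqrt(T) = 1.4142135624
Term 1 = -9.9200 * 1.0000000000 * 0.3868520597 * 0.2000 / (2 * 1.4142135624) = -0.2713573490
Term 2 = 0.0090 * 9.8000 * 0.9821610324 * 0.5138614133 = 0.0445140687
Term 3 = 0 (no dividend yield, q = 0)
Theta = -0.2713573490 + (0.0445140687) + (0.0000000000) = -0.226843

Answer: Theta = -0.226843


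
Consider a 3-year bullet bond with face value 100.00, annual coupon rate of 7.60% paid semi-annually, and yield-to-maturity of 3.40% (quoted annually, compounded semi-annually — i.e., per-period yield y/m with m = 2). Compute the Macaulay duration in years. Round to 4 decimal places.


Answer: Macaulay duration = 2.7550 years

Derivation:
Coupon per period c = face * coupon_rate / m = 3.800000
Periods per year m = 2; per-period yield y/m = 0.017000
Number of cashflows N = 6
Cashflows (t years, CF_t, discount factor 1/(1+y/m)^(m*t), PV):
  t = 0.5000: CF_t = 3.800000, DF = 0.983284, PV = 3.736480
  t = 1.0000: CF_t = 3.800000, DF = 0.966848, PV = 3.674021
  t = 1.5000: CF_t = 3.800000, DF = 0.950686, PV = 3.612607
  t = 2.0000: CF_t = 3.800000, DF = 0.934795, PV = 3.552219
  t = 2.5000: CF_t = 3.800000, DF = 0.919169, PV = 3.492841
  t = 3.0000: CF_t = 103.800000, DF = 0.903804, PV = 93.814860
Price P = sum_t PV_t = 111.883029
Macaulay numerator sum_t t * PV_t:
  t * PV_t at t = 0.5000: 1.868240
  t * PV_t at t = 1.0000: 3.674021
  t * PV_t at t = 1.5000: 5.418911
  t * PV_t at t = 2.0000: 7.104439
  t * PV_t at t = 2.5000: 8.732103
  t * PV_t at t = 3.0000: 281.444581
Macaulay duration D = (sum_t t * PV_t) / P = 308.242295 / 111.883029 = 2.755041


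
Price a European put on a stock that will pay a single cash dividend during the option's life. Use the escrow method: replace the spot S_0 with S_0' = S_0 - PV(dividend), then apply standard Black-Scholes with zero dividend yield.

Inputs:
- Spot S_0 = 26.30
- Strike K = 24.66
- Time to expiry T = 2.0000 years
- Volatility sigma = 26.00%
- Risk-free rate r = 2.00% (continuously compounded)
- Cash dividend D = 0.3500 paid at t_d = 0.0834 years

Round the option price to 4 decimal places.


Answer: Price = 2.6009

Derivation:
PV(D) = D * exp(-r * t_d) = 0.3500 * 0.99833339 = 0.34941669
S_0' = S_0 - PV(D) = 26.3000 - 0.34941669 = 25.95058331
d1 = (ln(S_0'/K) + (r + sigma^2/2)*T) / (sigma*sqrt(T)) = 0.43136666
d2 = d1 - sigma*sqrt(T) = 0.06367113
exp(-rT) = 0.96078944
N(-d1) = 0.33310089; N(-d2) = 0.47461605
P = K * exp(-rT) * N(-d2) - S_0' * N(-d1) = 24.6600 * 0.96078944 * 0.47461605 - 25.95058331 * 0.33310089 = 2.6009


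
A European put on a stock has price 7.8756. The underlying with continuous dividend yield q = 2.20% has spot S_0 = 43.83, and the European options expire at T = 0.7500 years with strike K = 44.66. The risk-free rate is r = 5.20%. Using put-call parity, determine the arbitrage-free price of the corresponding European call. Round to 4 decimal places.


Answer: Call price = 8.0366

Derivation:
Put-call parity: C - P = S_0 * exp(-qT) - K * exp(-rT).
S_0 * exp(-qT) = 43.8300 * 0.98363538 = 43.11273868
K * exp(-rT) = 44.6600 * 0.96175071 = 42.95178667
C = P + S*exp(-qT) - K*exp(-rT)
C = 7.8756 + 43.11273868 - 42.95178667 = 8.0366


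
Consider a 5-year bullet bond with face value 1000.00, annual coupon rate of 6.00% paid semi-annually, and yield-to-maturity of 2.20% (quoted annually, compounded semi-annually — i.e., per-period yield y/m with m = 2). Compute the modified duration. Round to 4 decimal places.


Answer: Modified duration = 4.4014

Derivation:
Coupon per period c = face * coupon_rate / m = 30.000000
Periods per year m = 2; per-period yield y/m = 0.011000
Number of cashflows N = 10
Cashflows (t years, CF_t, discount factor 1/(1+y/m)^(m*t), PV):
  t = 0.5000: CF_t = 30.000000, DF = 0.989120, PV = 29.673591
  t = 1.0000: CF_t = 30.000000, DF = 0.978358, PV = 29.350732
  t = 1.5000: CF_t = 30.000000, DF = 0.967713, PV = 29.031387
  t = 2.0000: CF_t = 30.000000, DF = 0.957184, PV = 28.715517
  t = 2.5000: CF_t = 30.000000, DF = 0.946769, PV = 28.403083
  t = 3.0000: CF_t = 30.000000, DF = 0.936468, PV = 28.094048
  t = 3.5000: CF_t = 30.000000, DF = 0.926279, PV = 27.788376
  t = 4.0000: CF_t = 30.000000, DF = 0.916201, PV = 27.486030
  t = 4.5000: CF_t = 30.000000, DF = 0.906232, PV = 27.186973
  t = 5.0000: CF_t = 1030.000000, DF = 0.896372, PV = 923.263505
Price P = sum_t PV_t = 1178.993240
First compute Macaulay numerator sum_t t * PV_t:
  t * PV_t at t = 0.5000: 14.836795
  t * PV_t at t = 1.0000: 29.350732
  t * PV_t at t = 1.5000: 43.547081
  t * PV_t at t = 2.0000: 57.431033
  t * PV_t at t = 2.5000: 71.007706
  t * PV_t at t = 3.0000: 84.282144
  t * PV_t at t = 3.5000: 97.259316
  t * PV_t at t = 4.0000: 109.944118
  t * PV_t at t = 4.5000: 122.341378
  t * PV_t at t = 5.0000: 4616.317523
Macaulay duration D = 5246.317827 / 1178.993240 = 4.449829
Modified duration = D / (1 + y/m) = 4.449829 / (1 + 0.011000) = 4.401413


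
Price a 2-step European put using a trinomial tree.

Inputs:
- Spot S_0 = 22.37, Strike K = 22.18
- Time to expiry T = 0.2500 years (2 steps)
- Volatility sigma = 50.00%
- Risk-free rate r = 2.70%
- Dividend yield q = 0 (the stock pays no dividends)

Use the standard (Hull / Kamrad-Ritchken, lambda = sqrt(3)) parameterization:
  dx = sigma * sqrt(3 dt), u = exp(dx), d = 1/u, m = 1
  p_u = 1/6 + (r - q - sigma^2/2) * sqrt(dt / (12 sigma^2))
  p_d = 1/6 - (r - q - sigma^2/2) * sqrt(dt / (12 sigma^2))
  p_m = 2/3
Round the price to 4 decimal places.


Answer: Price = V(0,0) = 1.7596

Derivation:
dt = T/N = 0.125000; dx = sigma*sqrt(3*dt) = 0.306186
u = exp(dx) = 1.358235; d = 1/u = 0.736250
p_u = 0.146663, p_m = 0.666667, p_d = 0.186671
Discount per step: exp(-r*dt) = 0.996631
Stock lattice S(k, j) with j the centered position index:
  k=0: S(0,+0) = 22.3700
  k=1: S(1,-1) = 16.4699; S(1,+0) = 22.3700; S(1,+1) = 30.3837
  k=2: S(2,-2) = 12.1260; S(2,-1) = 16.4699; S(2,+0) = 22.3700; S(2,+1) = 30.3837; S(2,+2) = 41.2682
Terminal payoffs V(N, j) = max(K - S_T, 0):
  V(2,-2) = 10.054043; V(2,-1) = 5.710099; V(2,+0) = 0.000000; V(2,+1) = 0.000000; V(2,+2) = 0.000000
Backward induction: V(k, j) = exp(-r*dt) * [p_u * V(k+1, j+1) + p_m * V(k+1, j) + p_d * V(k+1, j-1)]
  V(1,-1) = exp(-r*dt) * [p_u*0.000000 + p_m*5.710099 + p_d*10.054043] = 5.664379
  V(1,+0) = exp(-r*dt) * [p_u*0.000000 + p_m*0.000000 + p_d*5.710099] = 1.062317
  V(1,+1) = exp(-r*dt) * [p_u*0.000000 + p_m*0.000000 + p_d*0.000000] = 0.000000
  V(0,+0) = exp(-r*dt) * [p_u*0.000000 + p_m*1.062317 + p_d*5.664379] = 1.759637


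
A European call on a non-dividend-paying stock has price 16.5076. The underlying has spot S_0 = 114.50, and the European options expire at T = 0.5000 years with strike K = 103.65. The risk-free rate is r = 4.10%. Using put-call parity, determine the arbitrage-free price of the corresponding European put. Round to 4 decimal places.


Answer: Put price = 3.5544

Derivation:
Put-call parity: C - P = S_0 * exp(-qT) - K * exp(-rT).
S_0 * exp(-qT) = 114.5000 * 1.00000000 = 114.50000000
K * exp(-rT) = 103.6500 * 0.97970870 = 101.54680639
P = C - S*exp(-qT) + K*exp(-rT)
P = 16.5076 - 114.50000000 + 101.54680639 = 3.5544


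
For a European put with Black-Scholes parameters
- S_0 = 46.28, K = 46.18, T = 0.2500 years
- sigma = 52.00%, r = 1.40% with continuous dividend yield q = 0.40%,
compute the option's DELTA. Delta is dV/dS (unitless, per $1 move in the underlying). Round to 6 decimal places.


Answer: Delta = -0.440756

Derivation:
d1 = 0.1479349938; d2 = -0.1120650062
phi(d1) = 0.3946006988; exp(-qT) = 0.9990004998; exp(-rT) = 0.9965061179
N(-d1) = 0.4411970355
Delta = -exp(-qT) * N(-d1) = -0.9990004998 * 0.4411970355 = -0.440756


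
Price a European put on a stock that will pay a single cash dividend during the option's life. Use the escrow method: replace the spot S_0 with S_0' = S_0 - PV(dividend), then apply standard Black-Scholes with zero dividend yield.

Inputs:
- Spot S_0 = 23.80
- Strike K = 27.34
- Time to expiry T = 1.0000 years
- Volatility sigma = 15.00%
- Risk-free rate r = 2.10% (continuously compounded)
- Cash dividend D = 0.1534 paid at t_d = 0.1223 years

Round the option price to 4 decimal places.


PV(D) = D * exp(-r * t_d) = 0.1534 * 0.99743500 = 0.15300653
S_0' = S_0 - PV(D) = 23.8000 - 0.15300653 = 23.64699347
d1 = (ln(S_0'/K) + (r + sigma^2/2)*T) / (sigma*sqrt(T)) = -0.75243234
d2 = d1 - sigma*sqrt(T) = -0.90243234
exp(-rT) = 0.97921896
N(-d1) = 0.77410445; N(-d2) = 0.81658637
P = K * exp(-rT) * N(-d2) - S_0' * N(-d1) = 27.3400 * 0.97921896 * 0.81658637 - 23.64699347 * 0.77410445 = 3.5563

Answer: Price = 3.5563


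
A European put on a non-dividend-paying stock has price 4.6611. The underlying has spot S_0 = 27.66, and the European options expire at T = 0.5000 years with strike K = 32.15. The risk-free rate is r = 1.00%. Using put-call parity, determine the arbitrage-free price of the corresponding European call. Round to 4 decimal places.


Put-call parity: C - P = S_0 * exp(-qT) - K * exp(-rT).
S_0 * exp(-qT) = 27.6600 * 1.00000000 = 27.66000000
K * exp(-rT) = 32.1500 * 0.99501248 = 31.98965121
C = P + S*exp(-qT) - K*exp(-rT)
C = 4.6611 + 27.66000000 - 31.98965121 = 0.3314

Answer: Call price = 0.3314


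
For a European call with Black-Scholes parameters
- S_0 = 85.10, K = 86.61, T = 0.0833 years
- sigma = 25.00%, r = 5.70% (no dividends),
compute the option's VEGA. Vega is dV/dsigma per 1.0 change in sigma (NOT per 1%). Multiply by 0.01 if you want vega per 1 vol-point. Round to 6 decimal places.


d1 = -0.1418767127; d2 = -0.2140310611
phi(d1) = 0.3949472632; exp(-qT) = 1.0000000000; exp(-rT) = 0.9952631544
Vega = S * exp(-qT) * phi(d1) * sqrt(T) = 85.1000 * 1.0000000000 * 0.3949472632 * 0.2886173938 = 9.700434

Answer: Vega = 9.700434


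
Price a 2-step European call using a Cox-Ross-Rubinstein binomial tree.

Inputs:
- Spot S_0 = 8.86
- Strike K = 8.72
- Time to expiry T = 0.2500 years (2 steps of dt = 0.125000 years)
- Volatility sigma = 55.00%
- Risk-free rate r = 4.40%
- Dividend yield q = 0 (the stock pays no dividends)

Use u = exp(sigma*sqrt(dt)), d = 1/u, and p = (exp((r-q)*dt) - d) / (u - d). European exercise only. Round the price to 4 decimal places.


dt = T/N = 0.125000
u = exp(sigma*sqrt(dt)) = 1.214648; d = 1/u = 0.823284
p = (exp((r-q)*dt) - d) / (u - d) = 0.465631
Discount per step: exp(-r*dt) = 0.994515
Stock lattice S(k, i) with i counting down-moves:
  k=0: S(0,0) = 8.8600
  k=1: S(1,0) = 10.7618; S(1,1) = 7.2943
  k=2: S(2,0) = 13.0718; S(2,1) = 8.8600; S(2,2) = 6.0053
Terminal payoffs V(N, i) = max(S_T - K, 0):
  V(2,0) = 4.351777; V(2,1) = 0.140000; V(2,2) = 0.000000
Backward induction: V(k, i) = exp(-r*dt) * [p * V(k+1, i) + (1-p) * V(k+1, i+1)].
  V(1,0) = exp(-r*dt) * [p*4.351777 + (1-p)*0.140000] = 2.089610
  V(1,1) = exp(-r*dt) * [p*0.140000 + (1-p)*0.000000] = 0.064831
  V(0,0) = exp(-r*dt) * [p*2.089610 + (1-p)*0.064831] = 1.002104

Answer: Price = V(0,0) = 1.0021


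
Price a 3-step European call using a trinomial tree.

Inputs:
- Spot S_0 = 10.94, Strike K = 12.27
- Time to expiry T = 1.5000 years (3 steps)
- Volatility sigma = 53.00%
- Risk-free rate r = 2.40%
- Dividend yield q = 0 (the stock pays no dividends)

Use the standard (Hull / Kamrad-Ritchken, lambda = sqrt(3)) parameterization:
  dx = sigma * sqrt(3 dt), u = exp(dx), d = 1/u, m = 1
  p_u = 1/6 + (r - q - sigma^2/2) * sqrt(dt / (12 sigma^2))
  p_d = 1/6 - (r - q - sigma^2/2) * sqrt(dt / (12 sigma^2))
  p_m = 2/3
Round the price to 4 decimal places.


dt = T/N = 0.500000; dx = sigma*sqrt(3*dt) = 0.649115
u = exp(dx) = 1.913846; d = 1/u = 0.522508
p_u = 0.121817, p_m = 0.666667, p_d = 0.211516
Discount per step: exp(-r*dt) = 0.988072
Stock lattice S(k, j) with j the centered position index:
  k=0: S(0,+0) = 10.9400
  k=1: S(1,-1) = 5.7162; S(1,+0) = 10.9400; S(1,+1) = 20.9375
  k=2: S(2,-2) = 2.9868; S(2,-1) = 5.7162; S(2,+0) = 10.9400; S(2,+1) = 20.9375; S(2,+2) = 40.0711
  k=3: S(3,-3) = 1.5606; S(3,-2) = 2.9868; S(3,-1) = 5.7162; S(3,+0) = 10.9400; S(3,+1) = 20.9375; S(3,+2) = 40.0711; S(3,+3) = 76.6899
Terminal payoffs V(N, j) = max(S_T - K, 0):
  V(3,-3) = 0.000000; V(3,-2) = 0.000000; V(3,-1) = 0.000000; V(3,+0) = 0.000000; V(3,+1) = 8.667474; V(3,+2) = 27.801099; V(3,+3) = 64.419910
Backward induction: V(k, j) = exp(-r*dt) * [p_u * V(k+1, j+1) + p_m * V(k+1, j) + p_d * V(k+1, j-1)]
  V(2,-2) = exp(-r*dt) * [p_u*0.000000 + p_m*0.000000 + p_d*0.000000] = 0.000000
  V(2,-1) = exp(-r*dt) * [p_u*0.000000 + p_m*0.000000 + p_d*0.000000] = 0.000000
  V(2,+0) = exp(-r*dt) * [p_u*8.667474 + p_m*0.000000 + p_d*0.000000] = 1.043252
  V(2,+1) = exp(-r*dt) * [p_u*27.801099 + p_m*8.667474 + p_d*0.000000] = 9.055644
  V(2,+2) = exp(-r*dt) * [p_u*64.419910 + p_m*27.801099 + p_d*8.667474] = 27.878271
  V(1,-1) = exp(-r*dt) * [p_u*1.043252 + p_m*0.000000 + p_d*0.000000] = 0.125570
  V(1,+0) = exp(-r*dt) * [p_u*9.055644 + p_m*1.043252 + p_d*0.000000] = 1.777179
  V(1,+1) = exp(-r*dt) * [p_u*27.878271 + p_m*9.055644 + p_d*1.043252] = 9.538658
  V(0,+0) = exp(-r*dt) * [p_u*9.538658 + p_m*1.777179 + p_d*0.125570] = 2.345009

Answer: Price = V(0,0) = 2.3450


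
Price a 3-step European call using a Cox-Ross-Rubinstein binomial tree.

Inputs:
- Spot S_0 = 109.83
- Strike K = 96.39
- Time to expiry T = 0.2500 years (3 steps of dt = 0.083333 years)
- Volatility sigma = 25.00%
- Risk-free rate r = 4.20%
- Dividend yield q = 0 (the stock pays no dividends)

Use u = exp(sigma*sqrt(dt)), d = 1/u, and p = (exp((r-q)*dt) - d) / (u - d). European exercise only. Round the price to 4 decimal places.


Answer: Price = V(0,0) = 15.3927

Derivation:
dt = T/N = 0.083333
u = exp(sigma*sqrt(dt)) = 1.074837; d = 1/u = 0.930374
p = (exp((r-q)*dt) - d) / (u - d) = 0.506236
Discount per step: exp(-r*dt) = 0.996506
Stock lattice S(k, i) with i counting down-moves:
  k=0: S(0,0) = 109.8300
  k=1: S(1,0) = 118.0493; S(1,1) = 102.1830
  k=2: S(2,0) = 126.8837; S(2,1) = 109.8300; S(2,2) = 95.0684
  k=3: S(3,0) = 136.3793; S(3,1) = 118.0493; S(3,2) = 102.1830; S(3,3) = 88.4491
Terminal payoffs V(N, i) = max(S_T - K, 0):
  V(3,0) = 39.989313; V(3,1) = 21.659320; V(3,2) = 5.792960; V(3,3) = 0.000000
Backward induction: V(k, i) = exp(-r*dt) * [p * V(k+1, i) + (1-p) * V(k+1, i+1)].
  V(2,0) = exp(-r*dt) * [p*39.989313 + (1-p)*21.659320] = 30.830522
  V(2,1) = exp(-r*dt) * [p*21.659320 + (1-p)*5.792960] = 13.776775
  V(2,2) = exp(-r*dt) * [p*5.792960 + (1-p)*0.000000] = 2.922357
  V(1,0) = exp(-r*dt) * [p*30.830522 + (1-p)*13.776775] = 22.331693
  V(1,1) = exp(-r*dt) * [p*13.776775 + (1-p)*2.922357] = 8.387843
  V(0,0) = exp(-r*dt) * [p*22.331693 + (1-p)*8.387843] = 15.392750


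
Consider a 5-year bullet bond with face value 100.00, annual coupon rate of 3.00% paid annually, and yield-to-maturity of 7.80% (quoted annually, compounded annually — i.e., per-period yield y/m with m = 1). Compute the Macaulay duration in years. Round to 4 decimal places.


Coupon per period c = face * coupon_rate / m = 3.000000
Periods per year m = 1; per-period yield y/m = 0.078000
Number of cashflows N = 5
Cashflows (t years, CF_t, discount factor 1/(1+y/m)^(m*t), PV):
  t = 1.0000: CF_t = 3.000000, DF = 0.927644, PV = 2.782931
  t = 2.0000: CF_t = 3.000000, DF = 0.860523, PV = 2.581569
  t = 3.0000: CF_t = 3.000000, DF = 0.798259, PV = 2.394776
  t = 4.0000: CF_t = 3.000000, DF = 0.740500, PV = 2.221499
  t = 5.0000: CF_t = 103.000000, DF = 0.686920, PV = 70.752766
Price P = sum_t PV_t = 80.733542
Macaulay numerator sum_t t * PV_t:
  t * PV_t at t = 1.0000: 2.782931
  t * PV_t at t = 2.0000: 5.163138
  t * PV_t at t = 3.0000: 7.184329
  t * PV_t at t = 4.0000: 8.885998
  t * PV_t at t = 5.0000: 353.763828
Macaulay duration D = (sum_t t * PV_t) / P = 377.780224 / 80.733542 = 4.679347

Answer: Macaulay duration = 4.6793 years


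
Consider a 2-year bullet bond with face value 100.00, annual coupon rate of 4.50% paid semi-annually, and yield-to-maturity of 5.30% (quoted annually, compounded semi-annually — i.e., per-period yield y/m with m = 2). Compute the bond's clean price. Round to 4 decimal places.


Coupon per period c = face * coupon_rate / m = 2.250000
Periods per year m = 2; per-period yield y/m = 0.026500
Number of cashflows N = 4
Cashflows (t years, CF_t, discount factor 1/(1+y/m)^(m*t), PV):
  t = 0.5000: CF_t = 2.250000, DF = 0.974184, PV = 2.191914
  t = 1.0000: CF_t = 2.250000, DF = 0.949035, PV = 2.135328
  t = 1.5000: CF_t = 2.250000, DF = 0.924535, PV = 2.080203
  t = 2.0000: CF_t = 102.250000, DF = 0.900667, PV = 92.093187
Price P = sum_t PV_t = 98.500632

Answer: Price = 98.5006


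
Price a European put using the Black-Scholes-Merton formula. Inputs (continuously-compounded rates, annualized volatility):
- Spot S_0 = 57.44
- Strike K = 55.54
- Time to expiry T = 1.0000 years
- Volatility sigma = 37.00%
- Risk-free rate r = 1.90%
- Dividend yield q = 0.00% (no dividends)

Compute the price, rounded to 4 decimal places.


Answer: Price = 6.8238

Derivation:
d1 = (ln(S/K) + (r - q + 0.5*sigma^2) * T) / (sigma * sqrt(T)) = 0.32726336
d2 = d1 - sigma * sqrt(T) = -0.04273664
exp(-rT) = 0.98117936; exp(-qT) = 1.00000000
P = K * exp(-rT) * N(-d2) - S_0 * exp(-qT) * N(-d1)
N(-d1) = 0.37173435; N(-d2) = 0.51704426
P = 55.5400 * 0.98117936 * 0.51704426 - 57.4400 * 1.00000000 * 0.37173435 = 6.8238


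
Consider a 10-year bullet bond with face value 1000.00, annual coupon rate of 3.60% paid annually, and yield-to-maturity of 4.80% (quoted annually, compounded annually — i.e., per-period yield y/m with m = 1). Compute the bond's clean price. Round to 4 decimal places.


Answer: Price = 906.4326

Derivation:
Coupon per period c = face * coupon_rate / m = 36.000000
Periods per year m = 1; per-period yield y/m = 0.048000
Number of cashflows N = 10
Cashflows (t years, CF_t, discount factor 1/(1+y/m)^(m*t), PV):
  t = 1.0000: CF_t = 36.000000, DF = 0.954198, PV = 34.351145
  t = 2.0000: CF_t = 36.000000, DF = 0.910495, PV = 32.777810
  t = 3.0000: CF_t = 36.000000, DF = 0.868793, PV = 31.276536
  t = 4.0000: CF_t = 36.000000, DF = 0.829001, PV = 29.844023
  t = 5.0000: CF_t = 36.000000, DF = 0.791031, PV = 28.477121
  t = 6.0000: CF_t = 36.000000, DF = 0.754801, PV = 27.172826
  t = 7.0000: CF_t = 36.000000, DF = 0.720230, PV = 25.928269
  t = 8.0000: CF_t = 36.000000, DF = 0.687242, PV = 24.740715
  t = 9.0000: CF_t = 36.000000, DF = 0.655765, PV = 23.607552
  t = 10.0000: CF_t = 1036.000000, DF = 0.625730, PV = 648.256573
Price P = sum_t PV_t = 906.432571


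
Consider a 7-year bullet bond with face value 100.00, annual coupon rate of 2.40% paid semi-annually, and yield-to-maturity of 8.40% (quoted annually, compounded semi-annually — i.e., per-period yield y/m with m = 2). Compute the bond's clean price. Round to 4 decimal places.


Answer: Price = 68.7250

Derivation:
Coupon per period c = face * coupon_rate / m = 1.200000
Periods per year m = 2; per-period yield y/m = 0.042000
Number of cashflows N = 14
Cashflows (t years, CF_t, discount factor 1/(1+y/m)^(m*t), PV):
  t = 0.5000: CF_t = 1.200000, DF = 0.959693, PV = 1.151631
  t = 1.0000: CF_t = 1.200000, DF = 0.921010, PV = 1.105213
  t = 1.5000: CF_t = 1.200000, DF = 0.883887, PV = 1.060665
  t = 2.0000: CF_t = 1.200000, DF = 0.848260, PV = 1.017912
  t = 2.5000: CF_t = 1.200000, DF = 0.814069, PV = 0.976883
  t = 3.0000: CF_t = 1.200000, DF = 0.781257, PV = 0.937508
  t = 3.5000: CF_t = 1.200000, DF = 0.749766, PV = 0.899720
  t = 4.0000: CF_t = 1.200000, DF = 0.719545, PV = 0.863455
  t = 4.5000: CF_t = 1.200000, DF = 0.690543, PV = 0.828651
  t = 5.0000: CF_t = 1.200000, DF = 0.662709, PV = 0.795251
  t = 5.5000: CF_t = 1.200000, DF = 0.635997, PV = 0.763196
  t = 6.0000: CF_t = 1.200000, DF = 0.610362, PV = 0.732434
  t = 6.5000: CF_t = 1.200000, DF = 0.585760, PV = 0.702912
  t = 7.0000: CF_t = 101.200000, DF = 0.562150, PV = 56.889543
Price P = sum_t PV_t = 68.724974


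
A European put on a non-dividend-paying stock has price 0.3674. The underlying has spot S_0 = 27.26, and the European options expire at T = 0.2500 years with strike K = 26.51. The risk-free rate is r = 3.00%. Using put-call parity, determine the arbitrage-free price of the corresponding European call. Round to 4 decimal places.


Put-call parity: C - P = S_0 * exp(-qT) - K * exp(-rT).
S_0 * exp(-qT) = 27.2600 * 1.00000000 = 27.26000000
K * exp(-rT) = 26.5100 * 0.99252805 = 26.31191873
C = P + S*exp(-qT) - K*exp(-rT)
C = 0.3674 + 27.26000000 - 26.31191873 = 1.3155

Answer: Call price = 1.3155


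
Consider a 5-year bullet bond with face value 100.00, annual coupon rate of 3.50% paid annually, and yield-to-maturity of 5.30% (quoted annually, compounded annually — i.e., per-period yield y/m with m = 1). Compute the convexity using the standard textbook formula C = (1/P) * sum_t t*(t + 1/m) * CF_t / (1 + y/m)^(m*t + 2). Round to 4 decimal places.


Coupon per period c = face * coupon_rate / m = 3.500000
Periods per year m = 1; per-period yield y/m = 0.053000
Number of cashflows N = 5
Cashflows (t years, CF_t, discount factor 1/(1+y/m)^(m*t), PV):
  t = 1.0000: CF_t = 3.500000, DF = 0.949668, PV = 3.323837
  t = 2.0000: CF_t = 3.500000, DF = 0.901869, PV = 3.156540
  t = 3.0000: CF_t = 3.500000, DF = 0.856475, PV = 2.997664
  t = 4.0000: CF_t = 3.500000, DF = 0.813367, PV = 2.846784
  t = 5.0000: CF_t = 103.500000, DF = 0.772428, PV = 79.946323
Price P = sum_t PV_t = 92.271148
Convexity numerator sum_t t*(t + 1/m) * CF_t / (1+y/m)^(m*t + 2):
  t = 1.0000: term = 5.995328
  t = 2.0000: term = 17.080706
  t = 3.0000: term = 32.441986
  t = 4.0000: term = 51.348506
  t = 5.0000: term = 2163.032308
Convexity = (1/P) * sum = 2269.898833 / 92.271148 = 24.600310

Answer: Convexity = 24.6003


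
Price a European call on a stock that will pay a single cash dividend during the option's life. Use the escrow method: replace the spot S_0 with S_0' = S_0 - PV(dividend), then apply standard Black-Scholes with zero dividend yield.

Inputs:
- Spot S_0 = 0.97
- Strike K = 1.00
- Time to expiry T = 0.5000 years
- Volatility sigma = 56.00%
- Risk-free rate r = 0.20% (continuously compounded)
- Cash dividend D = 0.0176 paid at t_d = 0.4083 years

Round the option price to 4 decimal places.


Answer: Price = 0.1309

Derivation:
PV(D) = D * exp(-r * t_d) = 0.0176 * 0.99918373 = 0.01758563
S_0' = S_0 - PV(D) = 0.9700 - 0.01758563 = 0.95241437
d1 = (ln(S_0'/K) + (r + sigma^2/2)*T) / (sigma*sqrt(T)) = 0.07739011
d2 = d1 - sigma*sqrt(T) = -0.31858969
exp(-rT) = 0.99900050
N(d1) = 0.53084340; N(d2) = 0.37501884
C = S_0' * N(d1) - K * exp(-rT) * N(d2) = 0.95241437 * 0.53084340 - 1.0000 * 0.99900050 * 0.37501884 = 0.1309


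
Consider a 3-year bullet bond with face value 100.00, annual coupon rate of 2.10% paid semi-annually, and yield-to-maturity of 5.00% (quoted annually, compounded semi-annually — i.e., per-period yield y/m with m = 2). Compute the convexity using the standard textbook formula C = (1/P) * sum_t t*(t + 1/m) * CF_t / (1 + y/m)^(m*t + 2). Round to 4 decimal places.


Coupon per period c = face * coupon_rate / m = 1.050000
Periods per year m = 2; per-period yield y/m = 0.025000
Number of cashflows N = 6
Cashflows (t years, CF_t, discount factor 1/(1+y/m)^(m*t), PV):
  t = 0.5000: CF_t = 1.050000, DF = 0.975610, PV = 1.024390
  t = 1.0000: CF_t = 1.050000, DF = 0.951814, PV = 0.999405
  t = 1.5000: CF_t = 1.050000, DF = 0.928599, PV = 0.975029
  t = 2.0000: CF_t = 1.050000, DF = 0.905951, PV = 0.951248
  t = 2.5000: CF_t = 1.050000, DF = 0.883854, PV = 0.928047
  t = 3.0000: CF_t = 101.050000, DF = 0.862297, PV = 87.135098
Price P = sum_t PV_t = 92.013218
Convexity numerator sum_t t*(t + 1/m) * CF_t / (1+y/m)^(m*t + 2):
  t = 0.5000: term = 0.487515
  t = 1.0000: term = 1.426872
  t = 1.5000: term = 2.784141
  t = 2.0000: term = 4.527059
  t = 2.5000: term = 6.624964
  t = 3.0000: term = 870.832630
Convexity = (1/P) * sum = 886.683181 / 92.013218 = 9.636476

Answer: Convexity = 9.6365


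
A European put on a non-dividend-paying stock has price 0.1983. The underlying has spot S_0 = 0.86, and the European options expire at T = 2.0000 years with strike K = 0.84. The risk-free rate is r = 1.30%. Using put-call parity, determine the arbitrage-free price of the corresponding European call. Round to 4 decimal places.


Answer: Call price = 0.2399

Derivation:
Put-call parity: C - P = S_0 * exp(-qT) - K * exp(-rT).
S_0 * exp(-qT) = 0.8600 * 1.00000000 = 0.86000000
K * exp(-rT) = 0.8400 * 0.97433509 = 0.81844148
C = P + S*exp(-qT) - K*exp(-rT)
C = 0.1983 + 0.86000000 - 0.81844148 = 0.2399


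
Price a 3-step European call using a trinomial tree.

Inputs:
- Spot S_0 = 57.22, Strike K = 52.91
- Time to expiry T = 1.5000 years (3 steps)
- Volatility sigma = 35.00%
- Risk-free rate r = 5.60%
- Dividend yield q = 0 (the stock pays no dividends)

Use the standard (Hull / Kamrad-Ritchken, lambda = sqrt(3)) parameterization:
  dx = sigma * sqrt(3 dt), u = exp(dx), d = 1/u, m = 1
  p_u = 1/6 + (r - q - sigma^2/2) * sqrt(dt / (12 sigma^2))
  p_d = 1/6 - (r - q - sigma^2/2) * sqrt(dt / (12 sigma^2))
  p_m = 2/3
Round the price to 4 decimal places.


dt = T/N = 0.500000; dx = sigma*sqrt(3*dt) = 0.428661
u = exp(dx) = 1.535200; d = 1/u = 0.651381
p_u = 0.163605, p_m = 0.666667, p_d = 0.169729
Discount per step: exp(-r*dt) = 0.972388
Stock lattice S(k, j) with j the centered position index:
  k=0: S(0,+0) = 57.2200
  k=1: S(1,-1) = 37.2720; S(1,+0) = 57.2200; S(1,+1) = 87.8441
  k=2: S(2,-2) = 24.2783; S(2,-1) = 37.2720; S(2,+0) = 57.2200; S(2,+1) = 87.8441; S(2,+2) = 134.8583
  k=3: S(3,-3) = 15.8144; S(3,-2) = 24.2783; S(3,-1) = 37.2720; S(3,+0) = 57.2200; S(3,+1) = 87.8441; S(3,+2) = 134.8583; S(3,+3) = 207.0345
Terminal payoffs V(N, j) = max(S_T - K, 0):
  V(3,-3) = 0.000000; V(3,-2) = 0.000000; V(3,-1) = 0.000000; V(3,+0) = 4.310000; V(3,+1) = 34.934147; V(3,+2) = 81.948340; V(3,+3) = 154.124532
Backward induction: V(k, j) = exp(-r*dt) * [p_u * V(k+1, j+1) + p_m * V(k+1, j) + p_d * V(k+1, j-1)]
  V(2,-2) = exp(-r*dt) * [p_u*0.000000 + p_m*0.000000 + p_d*0.000000] = 0.000000
  V(2,-1) = exp(-r*dt) * [p_u*4.310000 + p_m*0.000000 + p_d*0.000000] = 0.685667
  V(2,+0) = exp(-r*dt) * [p_u*34.934147 + p_m*4.310000 + p_d*0.000000] = 8.351579
  V(2,+1) = exp(-r*dt) * [p_u*81.948340 + p_m*34.934147 + p_d*4.310000] = 36.394653
  V(2,+2) = exp(-r*dt) * [p_u*154.124532 + p_m*81.948340 + p_d*34.934147] = 83.408618
  V(1,-1) = exp(-r*dt) * [p_u*8.351579 + p_m*0.685667 + p_d*0.000000] = 1.773121
  V(1,+0) = exp(-r*dt) * [p_u*36.394653 + p_m*8.351579 + p_d*0.685667] = 11.317080
  V(1,+1) = exp(-r*dt) * [p_u*83.408618 + p_m*36.394653 + p_d*8.351579] = 38.240780
  V(0,+0) = exp(-r*dt) * [p_u*38.240780 + p_m*11.317080 + p_d*1.773121] = 13.712664

Answer: Price = V(0,0) = 13.7127


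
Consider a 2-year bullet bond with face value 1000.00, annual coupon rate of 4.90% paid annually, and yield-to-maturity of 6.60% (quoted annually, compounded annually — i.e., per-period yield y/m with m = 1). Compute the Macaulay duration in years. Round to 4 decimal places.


Coupon per period c = face * coupon_rate / m = 49.000000
Periods per year m = 1; per-period yield y/m = 0.066000
Number of cashflows N = 2
Cashflows (t years, CF_t, discount factor 1/(1+y/m)^(m*t), PV):
  t = 1.0000: CF_t = 49.000000, DF = 0.938086, PV = 45.966229
  t = 2.0000: CF_t = 1049.000000, DF = 0.880006, PV = 923.126203
Price P = sum_t PV_t = 969.092432
Macaulay numerator sum_t t * PV_t:
  t * PV_t at t = 1.0000: 45.966229
  t * PV_t at t = 2.0000: 1846.252407
Macaulay duration D = (sum_t t * PV_t) / P = 1892.218636 / 969.092432 = 1.952568

Answer: Macaulay duration = 1.9526 years


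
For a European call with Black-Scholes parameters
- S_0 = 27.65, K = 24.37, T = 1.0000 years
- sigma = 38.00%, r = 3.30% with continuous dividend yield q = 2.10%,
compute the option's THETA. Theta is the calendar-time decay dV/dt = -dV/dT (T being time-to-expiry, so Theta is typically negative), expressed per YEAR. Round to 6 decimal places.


Answer: Theta = -1.799411

Derivation:
d1 = 0.5538759482; d2 = 0.1738759482
phi(d1) = 0.3422109852; exp(-qT) = 0.9792189646; exp(-rT) = 0.9675385596
Theta = -S*exp(-qT)*phi(d1)*sigma/(2*sqrt(T)) - r*K*exp(-rT)*N(d2) + q*S*exp(-qT)*N(d1)
N(d1) = 0.7101681267; N(d2) = 0.5690185224; sqrt(T) = 1.0000000000
Term 1 = -27.6500 * 0.9792189646 * 0.3422109852 * 0.3800 / (2 * 1.0000000000) = -1.7604451529
Term 2 = -0.0330 * 24.3700 * 0.9675385596 * 0.5690185224 = -0.4427556936
Term 3 = 0.0210 * 27.6500 * 0.9792189646 * 0.7101681267 = 0.4037898732
Theta = -1.7604451529 + (-0.4427556936) + (0.4037898732) = -1.799411


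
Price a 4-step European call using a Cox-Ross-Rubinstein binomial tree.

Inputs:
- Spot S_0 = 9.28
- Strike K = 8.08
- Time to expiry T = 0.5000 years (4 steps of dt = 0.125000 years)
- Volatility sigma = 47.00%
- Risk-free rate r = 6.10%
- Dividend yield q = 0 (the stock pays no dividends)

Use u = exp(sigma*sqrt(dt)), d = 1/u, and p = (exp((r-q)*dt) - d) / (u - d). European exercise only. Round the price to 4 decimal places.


Answer: Price = V(0,0) = 2.0454

Derivation:
dt = T/N = 0.125000
u = exp(sigma*sqrt(dt)) = 1.180774; d = 1/u = 0.846902
p = (exp((r-q)*dt) - d) / (u - d) = 0.481478
Discount per step: exp(-r*dt) = 0.992404
Stock lattice S(k, i) with i counting down-moves:
  k=0: S(0,0) = 9.2800
  k=1: S(1,0) = 10.9576; S(1,1) = 7.8593
  k=2: S(2,0) = 12.9384; S(2,1) = 9.2800; S(2,2) = 6.6560
  k=3: S(3,0) = 15.2774; S(3,1) = 10.9576; S(3,2) = 7.8593; S(3,3) = 5.6370
  k=4: S(4,0) = 18.0391; S(4,1) = 12.9384; S(4,2) = 9.2800; S(4,3) = 6.6560; S(4,4) = 4.7740
Terminal payoffs V(N, i) = max(S_T - K, 0):
  V(4,0) = 9.959105; V(4,1) = 4.858427; V(4,2) = 1.200000; V(4,3) = 0.000000; V(4,4) = 0.000000
Backward induction: V(k, i) = exp(-r*dt) * [p * V(k+1, i) + (1-p) * V(k+1, i+1)].
  V(3,0) = exp(-r*dt) * [p*9.959105 + (1-p)*4.858427] = 7.258733
  V(3,1) = exp(-r*dt) * [p*4.858427 + (1-p)*1.200000] = 2.938958
  V(3,2) = exp(-r*dt) * [p*1.200000 + (1-p)*0.000000] = 0.573385
  V(3,3) = exp(-r*dt) * [p*0.000000 + (1-p)*0.000000] = 0.000000
  V(2,0) = exp(-r*dt) * [p*7.258733 + (1-p)*2.938958] = 4.980712
  V(2,1) = exp(-r*dt) * [p*2.938958 + (1-p)*0.573385] = 1.699350
  V(2,2) = exp(-r*dt) * [p*0.573385 + (1-p)*0.000000] = 0.273975
  V(1,0) = exp(-r*dt) * [p*4.980712 + (1-p)*1.699350] = 3.254345
  V(1,1) = exp(-r*dt) * [p*1.699350 + (1-p)*0.273975] = 0.952968
  V(0,0) = exp(-r*dt) * [p*3.254345 + (1-p)*0.952968] = 2.045375


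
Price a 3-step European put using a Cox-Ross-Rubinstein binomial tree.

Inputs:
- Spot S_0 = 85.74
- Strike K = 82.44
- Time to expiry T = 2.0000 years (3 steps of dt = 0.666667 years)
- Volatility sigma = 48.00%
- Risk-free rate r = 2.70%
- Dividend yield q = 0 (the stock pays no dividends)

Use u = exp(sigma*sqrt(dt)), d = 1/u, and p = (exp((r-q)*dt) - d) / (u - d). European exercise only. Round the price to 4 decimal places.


dt = T/N = 0.666667
u = exp(sigma*sqrt(dt)) = 1.479817; d = 1/u = 0.675759
p = (exp((r-q)*dt) - d) / (u - d) = 0.425845
Discount per step: exp(-r*dt) = 0.982161
Stock lattice S(k, i) with i counting down-moves:
  k=0: S(0,0) = 85.7400
  k=1: S(1,0) = 126.8795; S(1,1) = 57.9396
  k=2: S(2,0) = 187.7584; S(2,1) = 85.7400; S(2,2) = 39.1532
  k=3: S(3,0) = 277.8481; S(3,1) = 126.8795; S(3,2) = 57.9396; S(3,3) = 26.4582
Terminal payoffs V(N, i) = max(K - S_T, 0):
  V(3,0) = 0.000000; V(3,1) = 0.000000; V(3,2) = 24.500399; V(3,3) = 55.981846
Backward induction: V(k, i) = exp(-r*dt) * [p * V(k+1, i) + (1-p) * V(k+1, i+1)].
  V(2,0) = exp(-r*dt) * [p*0.000000 + (1-p)*0.000000] = 0.000000
  V(2,1) = exp(-r*dt) * [p*0.000000 + (1-p)*24.500399] = 13.816092
  V(2,2) = exp(-r*dt) * [p*24.500399 + (1-p)*55.981846] = 41.816133
  V(1,0) = exp(-r*dt) * [p*0.000000 + (1-p)*13.816092] = 7.791073
  V(1,1) = exp(-r*dt) * [p*13.816092 + (1-p)*41.816133] = 29.359212
  V(0,0) = exp(-r*dt) * [p*7.791073 + (1-p)*29.359212] = 19.814641

Answer: Price = V(0,0) = 19.8146
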